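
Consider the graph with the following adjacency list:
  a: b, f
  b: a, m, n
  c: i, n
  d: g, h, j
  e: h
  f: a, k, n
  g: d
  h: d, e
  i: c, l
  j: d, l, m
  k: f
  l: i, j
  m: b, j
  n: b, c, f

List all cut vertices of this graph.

d, f, h, j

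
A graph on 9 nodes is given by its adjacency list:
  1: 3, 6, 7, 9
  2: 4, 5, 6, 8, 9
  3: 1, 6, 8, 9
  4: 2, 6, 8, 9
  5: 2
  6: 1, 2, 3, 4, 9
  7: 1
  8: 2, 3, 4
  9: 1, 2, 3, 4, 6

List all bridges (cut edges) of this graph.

The edges on the cycle 6-2-8-4-6 are not bridges since each lies on that cycle.
But removing 2-5 disconnects 2 from 5; removing 1-7 disconnects 1 from 7 — these are bridges.

1-7, 2-5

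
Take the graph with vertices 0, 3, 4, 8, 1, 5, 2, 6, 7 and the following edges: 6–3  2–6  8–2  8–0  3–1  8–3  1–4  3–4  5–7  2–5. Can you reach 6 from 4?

Yes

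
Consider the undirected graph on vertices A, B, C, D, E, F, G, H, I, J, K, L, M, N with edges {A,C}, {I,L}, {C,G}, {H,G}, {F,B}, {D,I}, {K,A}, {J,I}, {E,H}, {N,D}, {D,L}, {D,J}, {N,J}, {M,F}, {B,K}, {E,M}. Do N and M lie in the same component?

The component containing N is {D, I, J, L, N}, and M is not in it.

No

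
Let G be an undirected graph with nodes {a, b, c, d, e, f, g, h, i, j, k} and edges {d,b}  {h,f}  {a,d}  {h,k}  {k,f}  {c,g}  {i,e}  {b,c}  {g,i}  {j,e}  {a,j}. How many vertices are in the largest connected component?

8

Starting from f we can reach f, h, k. That is one component of size 3.
Starting from a we can reach a, b, c, d, e, g, i, j. That is one component of size 8.
The largest has 8 vertices.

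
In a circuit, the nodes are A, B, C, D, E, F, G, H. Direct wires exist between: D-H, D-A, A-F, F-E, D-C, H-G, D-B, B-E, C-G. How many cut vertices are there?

Removing D increases the component count from 1 to 2, so D is a cut vertex.
By contrast removing H leaves 1 component; it is not a cut vertex. No other vertex is a cut vertex either.

1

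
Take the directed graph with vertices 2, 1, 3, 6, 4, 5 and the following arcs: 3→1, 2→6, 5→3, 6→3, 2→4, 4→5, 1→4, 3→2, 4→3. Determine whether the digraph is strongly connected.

From 6 we can reach every vertex (1, 2, 3, 4, 5, 6), and every vertex can reach 6 (1, 2, 3, 4, 5, 6). So the whole graph is one strongly connected component.

Yes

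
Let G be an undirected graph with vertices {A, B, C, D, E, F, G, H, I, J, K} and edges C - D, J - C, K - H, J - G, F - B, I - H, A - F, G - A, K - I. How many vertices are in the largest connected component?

7

E is isolated — a component by itself.
Starting from H we can reach H, I, K. That is one component of size 3.
Starting from A we can reach A, B, C, D, F, G, J. That is one component of size 7.
The largest has 7 vertices.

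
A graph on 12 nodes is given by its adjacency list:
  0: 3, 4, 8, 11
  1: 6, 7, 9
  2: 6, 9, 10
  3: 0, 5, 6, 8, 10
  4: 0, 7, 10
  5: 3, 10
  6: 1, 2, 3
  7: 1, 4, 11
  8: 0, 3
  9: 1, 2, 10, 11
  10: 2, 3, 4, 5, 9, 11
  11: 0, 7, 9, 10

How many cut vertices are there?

Removing 7, for instance, still leaves 1 component. No single vertex removal increases the component count — the graph has no articulation points.

0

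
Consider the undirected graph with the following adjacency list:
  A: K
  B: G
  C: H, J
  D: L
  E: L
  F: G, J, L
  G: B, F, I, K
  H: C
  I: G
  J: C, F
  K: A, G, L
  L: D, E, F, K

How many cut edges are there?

8

The edges on the cycle F-G-K-L-F are not bridges since each lies on that cycle.
But removing L-E disconnects L from E; removing G-B disconnects G from B; removing C-H disconnects C from H; removing K-A disconnects K from A — these are bridges.
In total 8 edges are bridges.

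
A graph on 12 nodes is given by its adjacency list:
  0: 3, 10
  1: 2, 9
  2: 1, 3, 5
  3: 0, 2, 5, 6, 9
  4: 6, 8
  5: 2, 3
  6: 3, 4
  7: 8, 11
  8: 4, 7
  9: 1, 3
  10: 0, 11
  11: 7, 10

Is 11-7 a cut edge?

After removing 11-7, the path 11-10-0-3-6-4-8-7 still connects them, so the edge is not a bridge.

No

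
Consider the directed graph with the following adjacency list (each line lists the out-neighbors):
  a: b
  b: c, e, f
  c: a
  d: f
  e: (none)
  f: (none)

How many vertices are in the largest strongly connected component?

3

{a, b, c} are all mutually reachable — one SCC of size 3.
{e} is an SCC by itself.
{f} is an SCC by itself.
{d} is an SCC by itself.
The largest has 3 vertices.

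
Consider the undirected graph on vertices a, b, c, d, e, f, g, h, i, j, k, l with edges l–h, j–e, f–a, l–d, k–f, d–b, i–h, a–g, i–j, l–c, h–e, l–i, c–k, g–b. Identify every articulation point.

l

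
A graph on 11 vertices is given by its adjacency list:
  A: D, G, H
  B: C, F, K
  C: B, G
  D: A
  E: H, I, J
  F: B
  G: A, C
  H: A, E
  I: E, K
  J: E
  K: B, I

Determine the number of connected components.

Starting from A we can reach A, B, C, D, E, F, G, H, I, J, K. That is one component of size 11.
Total: 1 component.

1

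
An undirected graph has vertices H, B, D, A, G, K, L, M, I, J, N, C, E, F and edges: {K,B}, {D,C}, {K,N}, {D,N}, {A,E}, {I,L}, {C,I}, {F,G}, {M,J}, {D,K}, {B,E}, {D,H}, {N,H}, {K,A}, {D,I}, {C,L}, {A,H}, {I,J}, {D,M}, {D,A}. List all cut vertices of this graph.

D

Removing D increases the component count from 2 to 3, so D is a cut vertex.
By contrast removing L leaves 2 components; it is not a cut vertex. No other vertex is a cut vertex either.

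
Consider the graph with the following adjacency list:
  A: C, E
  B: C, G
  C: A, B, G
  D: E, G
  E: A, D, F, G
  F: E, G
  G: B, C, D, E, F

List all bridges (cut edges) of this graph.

The edges on the cycle G-B-C-A-E-G are not bridges since each lies on that cycle.
Every edge lies on some cycle, so there are no bridges.

none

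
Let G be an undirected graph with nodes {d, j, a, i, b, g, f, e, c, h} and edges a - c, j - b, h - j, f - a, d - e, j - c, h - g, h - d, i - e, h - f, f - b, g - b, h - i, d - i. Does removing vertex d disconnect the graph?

No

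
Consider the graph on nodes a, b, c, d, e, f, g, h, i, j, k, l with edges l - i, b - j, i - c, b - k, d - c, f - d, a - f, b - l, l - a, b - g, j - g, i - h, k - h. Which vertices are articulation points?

Removing b increases the component count from 2 to 3, so b is a cut vertex.
By contrast removing h leaves 2 components; it is not a cut vertex. No other vertex is a cut vertex either.

b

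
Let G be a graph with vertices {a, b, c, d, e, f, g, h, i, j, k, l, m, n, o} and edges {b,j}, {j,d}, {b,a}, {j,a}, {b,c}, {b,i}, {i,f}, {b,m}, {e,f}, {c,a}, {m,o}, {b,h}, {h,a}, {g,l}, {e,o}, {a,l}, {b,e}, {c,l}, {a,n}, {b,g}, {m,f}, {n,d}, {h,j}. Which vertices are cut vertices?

Removing b increases the component count from 2 to 3, so b is a cut vertex.
By contrast removing m leaves 2 components; it is not a cut vertex. No other vertex is a cut vertex either.

b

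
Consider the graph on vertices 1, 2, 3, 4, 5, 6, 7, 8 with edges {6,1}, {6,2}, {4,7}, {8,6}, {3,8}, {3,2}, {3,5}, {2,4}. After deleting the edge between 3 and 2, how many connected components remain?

3 and 2 are still connected via 3-8-6-2, so the component count stays at 1.

1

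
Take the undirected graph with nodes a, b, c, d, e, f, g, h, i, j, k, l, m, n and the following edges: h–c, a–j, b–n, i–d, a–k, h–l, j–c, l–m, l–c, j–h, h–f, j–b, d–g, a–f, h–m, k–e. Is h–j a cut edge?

No

After removing h–j, the path h-c-j still connects them, so the edge is not a bridge.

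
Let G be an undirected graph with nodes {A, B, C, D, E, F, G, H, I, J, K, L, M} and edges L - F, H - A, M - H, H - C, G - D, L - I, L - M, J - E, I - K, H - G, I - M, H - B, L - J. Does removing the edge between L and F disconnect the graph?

Removing L - F leaves no path between L and F: the component count goes from 1 to 2. So it is a bridge.

Yes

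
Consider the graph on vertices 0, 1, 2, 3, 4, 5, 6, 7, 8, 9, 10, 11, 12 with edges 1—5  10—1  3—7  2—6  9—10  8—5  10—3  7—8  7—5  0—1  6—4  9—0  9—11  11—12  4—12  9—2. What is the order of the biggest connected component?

Starting from 0 we can reach 0, 1, 2, 3, 4, 5, 6, 7, 8, 9, 10, 11, 12. That is one component of size 13.
The largest has 13 vertices.

13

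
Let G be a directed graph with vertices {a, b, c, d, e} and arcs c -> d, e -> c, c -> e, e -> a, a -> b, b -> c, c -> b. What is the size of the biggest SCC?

{a, b, c, e} are all mutually reachable — one SCC of size 4.
{d} is an SCC by itself.
The largest has 4 vertices.

4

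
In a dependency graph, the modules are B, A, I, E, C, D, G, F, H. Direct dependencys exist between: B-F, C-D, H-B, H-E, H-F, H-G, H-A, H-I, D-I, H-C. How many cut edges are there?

The edges on the cycle H-C-D-I-H are not bridges since each lies on that cycle.
But removing H-E disconnects H from E; removing H-G disconnects H from G; removing A-H disconnects A from H — these are bridges.
That makes 3 bridges.

3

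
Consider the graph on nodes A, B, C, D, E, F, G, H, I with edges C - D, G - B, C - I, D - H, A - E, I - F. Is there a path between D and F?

Yes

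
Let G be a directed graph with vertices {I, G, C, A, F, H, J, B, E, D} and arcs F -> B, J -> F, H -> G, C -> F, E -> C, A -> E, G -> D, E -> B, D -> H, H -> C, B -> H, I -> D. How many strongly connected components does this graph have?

5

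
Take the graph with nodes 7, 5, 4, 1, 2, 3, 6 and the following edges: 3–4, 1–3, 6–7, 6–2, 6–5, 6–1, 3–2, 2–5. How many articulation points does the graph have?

2

Removing 3 increases the component count from 1 to 2, so 3 is a cut vertex.
Removing 6 increases the component count from 1 to 2, so 6 is a cut vertex.
By contrast removing 2 leaves 1 component; it is not a cut vertex. No other vertex is a cut vertex either.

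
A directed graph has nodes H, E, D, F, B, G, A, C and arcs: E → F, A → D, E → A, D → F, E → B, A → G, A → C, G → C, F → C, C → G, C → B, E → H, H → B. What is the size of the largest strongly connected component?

2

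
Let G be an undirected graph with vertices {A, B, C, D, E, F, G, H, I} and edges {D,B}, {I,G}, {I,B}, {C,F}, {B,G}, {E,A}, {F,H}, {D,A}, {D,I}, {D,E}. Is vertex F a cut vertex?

Yes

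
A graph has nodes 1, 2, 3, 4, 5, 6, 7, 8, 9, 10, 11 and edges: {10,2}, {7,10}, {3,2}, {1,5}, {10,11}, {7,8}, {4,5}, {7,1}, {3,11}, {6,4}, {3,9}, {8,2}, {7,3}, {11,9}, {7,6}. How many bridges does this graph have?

0

The edges on the cycle 7-10-11-9-3-7 are not bridges since each lies on that cycle.
Every edge lies on some cycle, so there are no bridges.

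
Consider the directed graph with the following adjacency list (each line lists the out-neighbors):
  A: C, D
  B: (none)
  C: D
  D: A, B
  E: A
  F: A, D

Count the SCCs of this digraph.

4

{A, C, D} are all mutually reachable — one SCC of size 3.
{F} is an SCC by itself.
{E} is an SCC by itself.
{B} is an SCC by itself.
That gives 4 strongly connected components.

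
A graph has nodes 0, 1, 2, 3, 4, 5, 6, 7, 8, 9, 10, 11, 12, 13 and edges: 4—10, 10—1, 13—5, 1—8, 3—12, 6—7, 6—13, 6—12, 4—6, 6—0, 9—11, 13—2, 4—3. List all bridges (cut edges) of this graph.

The edges on the cycle 4-3-12-6-4 are not bridges since each lies on that cycle.
But removing 1—8 disconnects 1 from 8; removing 13—5 disconnects 13 from 5; removing 13—2 disconnects 13 from 2; removing 6—7 disconnects 6 from 7 — these are bridges.
In total 9 edges are bridges.

0-6, 1-10, 1-8, 10-4, 11-9, 13-2, 13-5, 13-6, 6-7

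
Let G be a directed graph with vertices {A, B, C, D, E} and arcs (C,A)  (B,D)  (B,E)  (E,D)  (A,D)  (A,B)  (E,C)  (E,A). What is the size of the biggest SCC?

4

{A, B, C, E} are all mutually reachable — one SCC of size 4.
{D} is an SCC by itself.
The largest has 4 vertices.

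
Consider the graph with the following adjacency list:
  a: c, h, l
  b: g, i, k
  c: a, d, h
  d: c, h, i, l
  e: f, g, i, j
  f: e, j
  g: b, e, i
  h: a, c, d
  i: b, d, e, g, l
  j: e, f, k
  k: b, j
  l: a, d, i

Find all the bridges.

The edges on the cycle i-b-k-j-f-e-i are not bridges since each lies on that cycle.
Every edge lies on some cycle, so there are no bridges.

none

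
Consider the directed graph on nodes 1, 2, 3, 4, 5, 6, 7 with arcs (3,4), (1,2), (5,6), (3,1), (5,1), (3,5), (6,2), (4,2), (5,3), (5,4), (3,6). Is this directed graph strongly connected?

There is no directed path from 5 to 7, so the graph is not strongly connected.

No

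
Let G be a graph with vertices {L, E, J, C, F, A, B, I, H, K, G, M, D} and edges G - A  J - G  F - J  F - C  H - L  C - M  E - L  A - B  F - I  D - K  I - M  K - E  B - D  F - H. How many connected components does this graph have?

Starting from A we can reach A, B, C, D, E, F, G, H, I, J, K, L, M. That is one component of size 13.
Total: 1 component.

1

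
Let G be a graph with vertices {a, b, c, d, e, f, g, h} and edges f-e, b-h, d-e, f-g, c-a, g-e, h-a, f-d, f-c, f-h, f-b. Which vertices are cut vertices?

Removing f increases the component count from 1 to 2, so f is a cut vertex.
By contrast removing d leaves 1 component; it is not a cut vertex. No other vertex is a cut vertex either.

f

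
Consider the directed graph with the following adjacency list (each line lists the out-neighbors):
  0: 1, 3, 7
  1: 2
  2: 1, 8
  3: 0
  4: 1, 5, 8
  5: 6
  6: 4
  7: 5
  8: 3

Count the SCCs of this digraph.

1

{0, 1, 2, 3, 4, 5, 6, 7, 8} are all mutually reachable — one SCC of size 9.
That gives 1 strongly connected component.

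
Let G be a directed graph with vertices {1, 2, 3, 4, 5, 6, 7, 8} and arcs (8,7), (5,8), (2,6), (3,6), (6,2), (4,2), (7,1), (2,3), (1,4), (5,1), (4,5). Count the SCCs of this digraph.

2

{1, 4, 5, 7, 8} are all mutually reachable — one SCC of size 5.
{2, 3, 6} are all mutually reachable — one SCC of size 3.
That gives 2 strongly connected components.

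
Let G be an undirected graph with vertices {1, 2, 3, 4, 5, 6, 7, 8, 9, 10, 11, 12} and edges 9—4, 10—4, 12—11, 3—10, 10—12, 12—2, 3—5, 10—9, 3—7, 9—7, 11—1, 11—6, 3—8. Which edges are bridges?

The edges on the cycle 10-9-4-10 are not bridges since each lies on that cycle.
But removing 11—6 disconnects 11 from 6; removing 2—12 disconnects 2 from 12; removing 11—12 disconnects 11 from 12; removing 10—12 disconnects 10 from 12 — these are bridges.
In total 7 edges are bridges.

1-11, 10-12, 11-12, 11-6, 12-2, 3-5, 3-8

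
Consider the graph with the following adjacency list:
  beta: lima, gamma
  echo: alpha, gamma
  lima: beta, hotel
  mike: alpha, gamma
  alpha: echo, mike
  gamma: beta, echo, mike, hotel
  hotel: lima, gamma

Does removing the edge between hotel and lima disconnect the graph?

After removing hotel-lima, the path hotel-gamma-beta-lima still connects them, so the edge is not a bridge.

No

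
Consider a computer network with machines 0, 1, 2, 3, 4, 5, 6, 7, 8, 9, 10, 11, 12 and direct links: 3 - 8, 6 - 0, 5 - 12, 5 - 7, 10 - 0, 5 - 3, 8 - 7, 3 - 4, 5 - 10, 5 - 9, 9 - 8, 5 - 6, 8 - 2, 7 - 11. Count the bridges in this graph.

The edges on the cycle 5-10-0-6-5 are not bridges since each lies on that cycle.
But removing 5 - 12 disconnects 5 from 12; removing 7 - 11 disconnects 7 from 11; removing 4 - 3 disconnects 4 from 3; removing 8 - 2 disconnects 8 from 2 — these are bridges.
That makes 4 bridges.

4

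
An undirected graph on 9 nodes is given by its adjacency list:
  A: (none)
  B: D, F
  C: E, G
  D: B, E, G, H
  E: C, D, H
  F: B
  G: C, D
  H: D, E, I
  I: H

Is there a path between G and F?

From G we can reach B, C, D, E, F, G, H, I, which includes F.

Yes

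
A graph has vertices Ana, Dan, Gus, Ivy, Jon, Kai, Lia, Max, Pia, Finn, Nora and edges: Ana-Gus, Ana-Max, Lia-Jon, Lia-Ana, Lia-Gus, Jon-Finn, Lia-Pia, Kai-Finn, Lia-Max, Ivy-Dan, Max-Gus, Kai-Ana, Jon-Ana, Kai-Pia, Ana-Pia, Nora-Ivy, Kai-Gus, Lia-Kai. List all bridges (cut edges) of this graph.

Dan-Ivy, Ivy-Nora

The edges on the cycle Lia-Jon-Finn-Kai-Lia are not bridges since each lies on that cycle.
But removing Nora-Ivy disconnects Nora from Ivy; removing Ivy-Dan disconnects Ivy from Dan — these are bridges.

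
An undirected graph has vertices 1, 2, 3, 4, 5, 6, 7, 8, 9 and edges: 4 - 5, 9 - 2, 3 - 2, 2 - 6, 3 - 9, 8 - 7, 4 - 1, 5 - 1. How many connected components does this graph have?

3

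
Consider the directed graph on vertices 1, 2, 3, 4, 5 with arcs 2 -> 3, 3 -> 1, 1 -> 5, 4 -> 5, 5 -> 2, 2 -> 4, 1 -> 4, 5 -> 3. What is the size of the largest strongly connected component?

{1, 2, 3, 4, 5} are all mutually reachable — one SCC of size 5.
The largest has 5 vertices.

5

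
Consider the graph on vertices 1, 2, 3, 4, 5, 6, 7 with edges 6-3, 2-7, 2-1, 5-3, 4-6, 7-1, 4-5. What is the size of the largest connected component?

4

Starting from 1 we can reach 1, 2, 7. That is one component of size 3.
Starting from 3 we can reach 3, 4, 5, 6. That is one component of size 4.
The largest has 4 vertices.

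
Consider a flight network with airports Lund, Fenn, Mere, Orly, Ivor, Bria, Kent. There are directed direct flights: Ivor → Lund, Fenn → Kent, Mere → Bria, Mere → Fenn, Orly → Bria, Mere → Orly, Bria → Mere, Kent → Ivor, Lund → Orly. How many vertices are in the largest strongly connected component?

{Bria, Fenn, Ivor, Kent, Lund, Mere, Orly} are all mutually reachable — one SCC of size 7.
The largest has 7 vertices.

7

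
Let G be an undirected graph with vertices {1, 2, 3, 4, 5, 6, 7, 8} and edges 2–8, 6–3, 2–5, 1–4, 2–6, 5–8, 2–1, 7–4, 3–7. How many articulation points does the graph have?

Removing 2 increases the component count from 1 to 2, so 2 is a cut vertex.
By contrast removing 5 leaves 1 component; it is not a cut vertex. No other vertex is a cut vertex either.

1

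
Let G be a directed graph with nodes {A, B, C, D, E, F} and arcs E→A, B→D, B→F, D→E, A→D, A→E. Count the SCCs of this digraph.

4

{A, D, E} are all mutually reachable — one SCC of size 3.
{F} is an SCC by itself.
{B} is an SCC by itself.
{C} is an SCC by itself.
That gives 4 strongly connected components.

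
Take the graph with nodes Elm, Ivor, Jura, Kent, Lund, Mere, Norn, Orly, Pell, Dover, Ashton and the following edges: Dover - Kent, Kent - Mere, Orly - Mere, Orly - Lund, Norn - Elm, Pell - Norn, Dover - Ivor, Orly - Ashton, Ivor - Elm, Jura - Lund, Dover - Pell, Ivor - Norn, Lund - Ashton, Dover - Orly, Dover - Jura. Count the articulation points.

1

Removing Dover increases the component count from 1 to 2, so Dover is a cut vertex.
By contrast removing Norn leaves 1 component; it is not a cut vertex. No other vertex is a cut vertex either.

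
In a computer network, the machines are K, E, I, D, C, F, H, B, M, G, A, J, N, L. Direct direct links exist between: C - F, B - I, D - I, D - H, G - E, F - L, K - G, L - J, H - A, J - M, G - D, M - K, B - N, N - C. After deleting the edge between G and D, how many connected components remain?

G and D are still connected via G-K-M-J-L-F-C-N-B-I-D, so the component count stays at 1.

1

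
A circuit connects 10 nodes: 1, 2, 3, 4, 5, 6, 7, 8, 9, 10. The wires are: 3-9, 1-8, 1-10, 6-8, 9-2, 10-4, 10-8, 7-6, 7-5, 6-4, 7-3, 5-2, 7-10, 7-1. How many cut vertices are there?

1

Removing 7 increases the component count from 1 to 2, so 7 is a cut vertex.
By contrast removing 3 leaves 1 component; it is not a cut vertex. No other vertex is a cut vertex either.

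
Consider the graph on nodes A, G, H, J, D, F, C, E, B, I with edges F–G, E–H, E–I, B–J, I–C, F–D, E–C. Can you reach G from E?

No

The component containing E is {C, E, H, I}, and G is not in it.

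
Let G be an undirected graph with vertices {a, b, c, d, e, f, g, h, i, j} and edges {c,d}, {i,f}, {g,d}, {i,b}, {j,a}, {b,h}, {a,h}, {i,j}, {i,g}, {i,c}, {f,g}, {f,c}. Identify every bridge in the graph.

The edges on the cycle i-f-c-i are not bridges since each lies on that cycle.
Every edge lies on some cycle, so there are no bridges.

none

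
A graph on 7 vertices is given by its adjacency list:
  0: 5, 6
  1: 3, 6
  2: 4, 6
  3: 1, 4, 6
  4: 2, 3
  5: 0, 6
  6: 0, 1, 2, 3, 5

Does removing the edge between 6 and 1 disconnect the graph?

After removing 6-1, the path 6-3-1 still connects them, so the edge is not a bridge.

No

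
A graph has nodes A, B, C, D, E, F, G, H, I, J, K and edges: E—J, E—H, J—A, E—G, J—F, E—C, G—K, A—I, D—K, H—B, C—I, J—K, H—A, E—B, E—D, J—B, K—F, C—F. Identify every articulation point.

Removing C, for instance, still leaves 1 component. No single vertex removal increases the component count — the graph has no articulation points.

none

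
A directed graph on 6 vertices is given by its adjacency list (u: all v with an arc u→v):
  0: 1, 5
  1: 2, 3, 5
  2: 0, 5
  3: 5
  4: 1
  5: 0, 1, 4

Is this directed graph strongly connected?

From 4 we can reach every vertex (0, 1, 2, 3, 4, 5), and every vertex can reach 4 (0, 1, 2, 3, 4, 5). So the whole graph is one strongly connected component.

Yes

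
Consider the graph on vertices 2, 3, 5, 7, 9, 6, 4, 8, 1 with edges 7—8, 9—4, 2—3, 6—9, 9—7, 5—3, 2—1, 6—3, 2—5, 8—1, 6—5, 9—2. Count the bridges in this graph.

The edges on the cycle 9-7-8-1-2-9 are not bridges since each lies on that cycle.
But removing 4—9 disconnects 4 from 9 — this is a bridge.

1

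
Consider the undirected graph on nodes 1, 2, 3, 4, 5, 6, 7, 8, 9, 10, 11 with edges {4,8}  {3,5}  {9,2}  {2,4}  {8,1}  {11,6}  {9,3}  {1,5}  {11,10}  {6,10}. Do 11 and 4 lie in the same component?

The component containing 11 is {6, 10, 11}, and 4 is not in it.

No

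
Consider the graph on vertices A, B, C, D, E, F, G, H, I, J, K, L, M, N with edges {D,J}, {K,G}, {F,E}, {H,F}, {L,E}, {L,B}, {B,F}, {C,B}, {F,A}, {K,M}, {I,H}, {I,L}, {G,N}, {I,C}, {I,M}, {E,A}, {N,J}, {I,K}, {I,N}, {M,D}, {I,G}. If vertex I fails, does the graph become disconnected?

Yes

Deleting I raises the number of components from 1 to 2, so I is a cut vertex.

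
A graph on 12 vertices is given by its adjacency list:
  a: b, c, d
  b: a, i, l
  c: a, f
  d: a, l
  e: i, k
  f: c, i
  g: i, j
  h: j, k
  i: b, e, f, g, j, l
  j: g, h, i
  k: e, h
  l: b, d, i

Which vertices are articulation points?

i

Removing i increases the component count from 1 to 2, so i is a cut vertex.
By contrast removing f leaves 1 component; it is not a cut vertex. No other vertex is a cut vertex either.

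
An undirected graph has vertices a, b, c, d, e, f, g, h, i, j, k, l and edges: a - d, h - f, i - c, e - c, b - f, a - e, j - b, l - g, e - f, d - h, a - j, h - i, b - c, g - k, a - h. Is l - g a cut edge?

Removing l - g leaves no path between l and g: the component count goes from 2 to 3. So it is a bridge.

Yes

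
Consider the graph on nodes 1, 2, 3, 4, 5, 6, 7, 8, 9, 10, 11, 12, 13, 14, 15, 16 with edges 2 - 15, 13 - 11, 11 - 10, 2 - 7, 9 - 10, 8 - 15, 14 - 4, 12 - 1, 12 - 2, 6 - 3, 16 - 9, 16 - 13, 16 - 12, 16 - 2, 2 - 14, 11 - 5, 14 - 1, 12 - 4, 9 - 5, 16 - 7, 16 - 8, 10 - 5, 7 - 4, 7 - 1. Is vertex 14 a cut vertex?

No

Deleting 14 leaves 2 components (was 2), so 14 is not a cut vertex.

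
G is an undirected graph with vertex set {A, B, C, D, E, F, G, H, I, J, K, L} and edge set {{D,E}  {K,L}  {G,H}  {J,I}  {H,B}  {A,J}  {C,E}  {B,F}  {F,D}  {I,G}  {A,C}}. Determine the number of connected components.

Starting from K we can reach K, L. That is one component of size 2.
Starting from A we can reach A, B, C, D, E, F, G, H, I, J. That is one component of size 10.
Total: 2 components.

2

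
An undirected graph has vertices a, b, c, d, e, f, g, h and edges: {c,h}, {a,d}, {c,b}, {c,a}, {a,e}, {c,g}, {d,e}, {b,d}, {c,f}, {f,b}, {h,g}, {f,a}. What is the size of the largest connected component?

Starting from a we can reach a, b, c, d, e, f, g, h. That is one component of size 8.
The largest has 8 vertices.

8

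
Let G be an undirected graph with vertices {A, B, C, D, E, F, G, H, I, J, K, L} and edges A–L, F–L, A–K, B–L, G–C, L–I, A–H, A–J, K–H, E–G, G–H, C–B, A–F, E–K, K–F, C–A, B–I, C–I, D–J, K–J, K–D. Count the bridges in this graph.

The edges on the cycle C-B-I-L-A-C are not bridges since each lies on that cycle.
Every edge lies on some cycle, so there are no bridges.

0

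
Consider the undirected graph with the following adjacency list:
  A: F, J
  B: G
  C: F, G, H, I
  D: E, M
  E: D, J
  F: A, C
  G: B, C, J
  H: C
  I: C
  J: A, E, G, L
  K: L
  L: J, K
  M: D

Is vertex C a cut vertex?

Deleting C raises the number of components from 1 to 3, so C is a cut vertex.

Yes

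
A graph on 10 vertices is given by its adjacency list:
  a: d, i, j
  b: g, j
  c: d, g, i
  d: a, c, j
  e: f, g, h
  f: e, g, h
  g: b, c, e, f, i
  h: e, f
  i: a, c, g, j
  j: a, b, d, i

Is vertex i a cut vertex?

No

Deleting i leaves 1 component (was 1) (its neighbors a, c, g, j remain connected to each other), so i is not a cut vertex.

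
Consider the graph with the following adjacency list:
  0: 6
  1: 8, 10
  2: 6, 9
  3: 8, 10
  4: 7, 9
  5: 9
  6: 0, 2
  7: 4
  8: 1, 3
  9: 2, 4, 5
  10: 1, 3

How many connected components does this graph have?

2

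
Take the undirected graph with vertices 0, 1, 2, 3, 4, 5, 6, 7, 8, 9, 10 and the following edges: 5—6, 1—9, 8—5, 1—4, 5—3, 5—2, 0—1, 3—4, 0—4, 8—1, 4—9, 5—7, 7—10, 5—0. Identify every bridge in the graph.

10-7, 2-5, 5-6, 5-7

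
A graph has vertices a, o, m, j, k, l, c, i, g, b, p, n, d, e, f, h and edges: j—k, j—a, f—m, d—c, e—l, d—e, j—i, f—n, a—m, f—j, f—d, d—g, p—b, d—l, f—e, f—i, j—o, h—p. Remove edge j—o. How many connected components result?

3

Before removal there are 2 components.
j—o is a bridge — removing it separates j's side from o's side.
After removal: 3 components.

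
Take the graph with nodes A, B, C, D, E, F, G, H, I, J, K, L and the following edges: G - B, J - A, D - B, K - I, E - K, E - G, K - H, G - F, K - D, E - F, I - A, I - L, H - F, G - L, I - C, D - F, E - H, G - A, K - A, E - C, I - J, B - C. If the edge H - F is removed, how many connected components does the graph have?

H and F are still connected via H-E-F, so the component count stays at 1.

1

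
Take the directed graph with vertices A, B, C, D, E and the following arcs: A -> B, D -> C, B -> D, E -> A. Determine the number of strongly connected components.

{B} is an SCC by itself.
{E} is an SCC by itself.
{A} is an SCC by itself.
{D} is an SCC by itself.
{C} is an SCC by itself.
That gives 5 strongly connected components.

5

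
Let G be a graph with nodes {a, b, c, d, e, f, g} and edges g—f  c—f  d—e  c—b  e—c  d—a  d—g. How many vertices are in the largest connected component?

7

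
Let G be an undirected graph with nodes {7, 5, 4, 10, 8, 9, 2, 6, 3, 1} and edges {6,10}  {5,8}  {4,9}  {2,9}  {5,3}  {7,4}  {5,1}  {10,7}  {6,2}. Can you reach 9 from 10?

From 10 we can reach 2, 4, 6, 7, 9, 10, which includes 9.

Yes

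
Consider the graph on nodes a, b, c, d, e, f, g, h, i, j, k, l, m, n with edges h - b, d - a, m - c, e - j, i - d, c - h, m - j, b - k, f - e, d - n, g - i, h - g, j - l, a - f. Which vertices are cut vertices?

b, d, h, j

Removing b increases the component count from 1 to 2, so b is a cut vertex.
Removing d increases the component count from 1 to 2, so d is a cut vertex.
Removing h increases the component count from 1 to 2, so h is a cut vertex.
Likewise j is a cut vertex.
By contrast removing l leaves 1 component; it is not a cut vertex. No other vertex is a cut vertex either.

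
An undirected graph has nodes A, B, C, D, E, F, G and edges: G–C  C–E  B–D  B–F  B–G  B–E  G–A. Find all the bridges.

A-G, B-D, B-F

The edges on the cycle B-G-C-E-B are not bridges since each lies on that cycle.
But removing G–A disconnects G from A; removing B–F disconnects B from F; removing B–D disconnects B from D — these are bridges.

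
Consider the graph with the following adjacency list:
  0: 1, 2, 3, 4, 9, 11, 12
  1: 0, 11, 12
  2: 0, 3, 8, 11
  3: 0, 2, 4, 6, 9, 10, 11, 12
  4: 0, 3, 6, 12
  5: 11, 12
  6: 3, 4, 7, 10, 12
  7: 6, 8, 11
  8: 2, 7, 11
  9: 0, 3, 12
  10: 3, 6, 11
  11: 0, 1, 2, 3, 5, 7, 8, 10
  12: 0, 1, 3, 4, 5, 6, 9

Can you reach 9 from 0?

From 0 we can reach 0, 1, 2, 3, 4, 5, 6, 7, 8, 9, 10, 11, 12, which includes 9.

Yes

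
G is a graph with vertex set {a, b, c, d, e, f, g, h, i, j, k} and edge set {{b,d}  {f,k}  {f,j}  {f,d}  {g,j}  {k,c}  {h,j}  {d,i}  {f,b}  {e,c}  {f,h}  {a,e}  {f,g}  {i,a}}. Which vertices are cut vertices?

f

Removing f increases the component count from 1 to 2, so f is a cut vertex.
By contrast removing i leaves 1 component; it is not a cut vertex. No other vertex is a cut vertex either.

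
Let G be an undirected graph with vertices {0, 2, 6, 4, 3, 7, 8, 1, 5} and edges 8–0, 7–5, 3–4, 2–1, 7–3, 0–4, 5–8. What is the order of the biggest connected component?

6 is isolated — a component by itself.
Starting from 1 we can reach 1, 2. That is one component of size 2.
Starting from 0 we can reach 0, 3, 4, 5, 7, 8. That is one component of size 6.
The largest has 6 vertices.

6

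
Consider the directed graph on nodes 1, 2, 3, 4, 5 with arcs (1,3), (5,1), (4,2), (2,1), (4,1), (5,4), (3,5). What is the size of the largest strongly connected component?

{1, 2, 3, 4, 5} are all mutually reachable — one SCC of size 5.
The largest has 5 vertices.

5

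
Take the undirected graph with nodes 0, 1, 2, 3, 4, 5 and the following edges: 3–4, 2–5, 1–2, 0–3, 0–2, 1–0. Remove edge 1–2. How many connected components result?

1

1 and 2 are still connected via 1-0-2, so the component count stays at 1.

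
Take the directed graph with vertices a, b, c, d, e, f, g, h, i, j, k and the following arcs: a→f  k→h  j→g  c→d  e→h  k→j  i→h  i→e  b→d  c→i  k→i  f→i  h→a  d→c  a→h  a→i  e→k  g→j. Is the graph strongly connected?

There is no directed path from g to b, so the graph is not strongly connected.

No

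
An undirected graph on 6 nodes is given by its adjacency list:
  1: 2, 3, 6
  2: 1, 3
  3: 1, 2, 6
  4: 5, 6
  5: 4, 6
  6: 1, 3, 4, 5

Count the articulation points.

Removing 6 increases the component count from 1 to 2, so 6 is a cut vertex.
By contrast removing 1 leaves 1 component; it is not a cut vertex. No other vertex is a cut vertex either.

1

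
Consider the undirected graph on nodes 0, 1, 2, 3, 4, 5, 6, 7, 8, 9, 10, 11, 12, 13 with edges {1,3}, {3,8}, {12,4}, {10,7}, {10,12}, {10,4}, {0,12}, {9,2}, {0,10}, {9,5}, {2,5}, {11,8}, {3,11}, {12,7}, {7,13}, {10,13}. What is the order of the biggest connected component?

6 is isolated — a component by itself.
Starting from 2 we can reach 2, 5, 9. That is one component of size 3.
Starting from 1 we can reach 1, 3, 8, 11. That is one component of size 4.
Starting from 0 we can reach 0, 4, 7, 10, 12, 13. That is one component of size 6.
The largest has 6 vertices.

6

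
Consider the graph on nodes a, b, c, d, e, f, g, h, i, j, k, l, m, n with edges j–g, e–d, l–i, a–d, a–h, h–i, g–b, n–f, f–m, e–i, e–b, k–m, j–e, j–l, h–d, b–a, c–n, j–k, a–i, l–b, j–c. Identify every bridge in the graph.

The edges on the cycle j-c-n-f-m-k-j are not bridges since each lies on that cycle.
Every edge lies on some cycle, so there are no bridges.

none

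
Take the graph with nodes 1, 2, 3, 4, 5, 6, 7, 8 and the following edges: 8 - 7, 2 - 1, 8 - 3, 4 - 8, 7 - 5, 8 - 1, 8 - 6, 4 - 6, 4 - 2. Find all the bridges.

3-8, 5-7, 7-8

The edges on the cycle 4-2-1-8-4 are not bridges since each lies on that cycle.
But removing 8 - 7 disconnects 8 from 7; removing 8 - 3 disconnects 8 from 3; removing 5 - 7 disconnects 5 from 7 — these are bridges.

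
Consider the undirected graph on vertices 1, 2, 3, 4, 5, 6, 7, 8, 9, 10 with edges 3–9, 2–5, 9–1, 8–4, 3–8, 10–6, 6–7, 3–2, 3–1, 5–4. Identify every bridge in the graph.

The edges on the cycle 3-9-1-3 are not bridges since each lies on that cycle.
But removing 6–7 disconnects 6 from 7; removing 6–10 disconnects 6 from 10 — these are bridges.

10-6, 6-7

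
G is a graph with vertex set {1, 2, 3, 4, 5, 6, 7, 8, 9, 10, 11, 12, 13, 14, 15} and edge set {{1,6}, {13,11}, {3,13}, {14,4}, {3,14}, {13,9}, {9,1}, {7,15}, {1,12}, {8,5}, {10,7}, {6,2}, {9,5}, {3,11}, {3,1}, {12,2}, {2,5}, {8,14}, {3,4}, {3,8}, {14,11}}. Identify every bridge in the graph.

The edges on the cycle 3-13-9-5-2-12-1-3 are not bridges since each lies on that cycle.
But removing 7—15 disconnects 7 from 15; removing 10—7 disconnects 10 from 7 — these are bridges.

10-7, 15-7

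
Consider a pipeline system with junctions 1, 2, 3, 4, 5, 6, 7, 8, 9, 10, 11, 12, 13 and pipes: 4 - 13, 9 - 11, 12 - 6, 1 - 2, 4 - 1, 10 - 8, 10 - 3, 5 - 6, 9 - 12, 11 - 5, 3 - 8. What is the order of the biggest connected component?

7 is isolated — a component by itself.
Starting from 3 we can reach 3, 8, 10. That is one component of size 3.
Starting from 1 we can reach 1, 2, 4, 13. That is one component of size 4.
Starting from 5 we can reach 5, 6, 9, 11, 12. That is one component of size 5.
The largest has 5 vertices.

5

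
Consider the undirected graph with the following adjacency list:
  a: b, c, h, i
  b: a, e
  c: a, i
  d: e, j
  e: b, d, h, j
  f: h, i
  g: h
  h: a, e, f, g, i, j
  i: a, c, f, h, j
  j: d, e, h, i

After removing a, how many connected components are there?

1

With a gone, the remaining components are: {b, c, d, e, f, g, h, i, j}.
That is 1 component.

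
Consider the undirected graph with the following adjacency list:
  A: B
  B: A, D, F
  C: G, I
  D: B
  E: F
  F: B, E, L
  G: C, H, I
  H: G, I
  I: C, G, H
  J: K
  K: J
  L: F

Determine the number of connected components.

Starting from J we can reach J, K. That is one component of size 2.
Starting from C we can reach C, G, H, I. That is one component of size 4.
Starting from A we can reach A, B, D, E, F, L. That is one component of size 6.
Total: 3 components.

3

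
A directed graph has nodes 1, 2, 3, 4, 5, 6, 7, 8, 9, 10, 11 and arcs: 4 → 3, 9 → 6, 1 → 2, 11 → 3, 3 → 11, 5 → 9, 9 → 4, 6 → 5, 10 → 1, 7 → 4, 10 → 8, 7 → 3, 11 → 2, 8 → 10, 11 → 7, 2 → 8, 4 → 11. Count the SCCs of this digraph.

{3, 4, 7, 11} are all mutually reachable — one SCC of size 4.
{1, 2, 8, 10} are all mutually reachable — one SCC of size 4.
{5, 6, 9} are all mutually reachable — one SCC of size 3.
That gives 3 strongly connected components.

3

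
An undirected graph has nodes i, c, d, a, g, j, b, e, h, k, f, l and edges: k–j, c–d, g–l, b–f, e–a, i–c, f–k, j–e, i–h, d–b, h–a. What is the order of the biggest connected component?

10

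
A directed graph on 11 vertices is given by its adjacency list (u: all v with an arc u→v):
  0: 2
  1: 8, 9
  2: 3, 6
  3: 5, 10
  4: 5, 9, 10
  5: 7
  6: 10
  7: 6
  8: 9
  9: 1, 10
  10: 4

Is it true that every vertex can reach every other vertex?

There is no directed path from 7 to 0, so the graph is not strongly connected.

No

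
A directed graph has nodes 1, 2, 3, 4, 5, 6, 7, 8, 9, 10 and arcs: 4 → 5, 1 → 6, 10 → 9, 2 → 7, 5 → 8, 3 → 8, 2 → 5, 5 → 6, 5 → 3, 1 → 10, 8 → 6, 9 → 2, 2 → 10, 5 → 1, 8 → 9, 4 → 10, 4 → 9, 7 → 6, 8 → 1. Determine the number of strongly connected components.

4

{1, 2, 3, 5, 8, 9, 10} are all mutually reachable — one SCC of size 7.
{4} is an SCC by itself.
{7} is an SCC by itself.
{6} is an SCC by itself.
That gives 4 strongly connected components.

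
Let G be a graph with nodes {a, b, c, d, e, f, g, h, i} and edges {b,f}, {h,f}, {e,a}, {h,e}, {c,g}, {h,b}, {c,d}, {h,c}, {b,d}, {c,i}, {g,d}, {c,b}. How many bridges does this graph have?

The edges on the cycle c-b-d-c are not bridges since each lies on that cycle.
But removing i-c disconnects i from c; removing e-h disconnects e from h; removing e-a disconnects e from a — these are bridges.
That makes 3 bridges.

3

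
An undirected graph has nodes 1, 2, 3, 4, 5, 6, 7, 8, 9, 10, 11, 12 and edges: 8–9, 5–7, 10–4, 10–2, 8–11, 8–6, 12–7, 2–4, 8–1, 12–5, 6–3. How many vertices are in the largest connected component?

Starting from 2 we can reach 2, 4, 10. That is one component of size 3.
Starting from 5 we can reach 5, 7, 12. That is one component of size 3.
Starting from 1 we can reach 1, 3, 6, 8, 9, 11. That is one component of size 6.
The largest has 6 vertices.

6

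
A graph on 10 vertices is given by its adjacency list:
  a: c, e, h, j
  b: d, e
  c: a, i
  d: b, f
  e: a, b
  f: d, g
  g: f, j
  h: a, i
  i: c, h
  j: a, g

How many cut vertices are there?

1

Removing a increases the component count from 1 to 2, so a is a cut vertex.
By contrast removing i leaves 1 component; it is not a cut vertex. No other vertex is a cut vertex either.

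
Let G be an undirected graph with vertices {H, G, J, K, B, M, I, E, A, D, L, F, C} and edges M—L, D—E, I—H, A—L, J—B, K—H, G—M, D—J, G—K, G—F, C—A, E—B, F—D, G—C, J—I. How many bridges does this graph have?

0

The edges on the cycle D-E-B-J-D are not bridges since each lies on that cycle.
Every edge lies on some cycle, so there are no bridges.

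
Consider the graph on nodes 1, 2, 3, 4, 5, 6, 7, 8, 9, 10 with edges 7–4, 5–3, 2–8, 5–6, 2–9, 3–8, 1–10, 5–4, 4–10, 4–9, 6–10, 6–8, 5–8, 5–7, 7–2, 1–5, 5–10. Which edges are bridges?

none

The edges on the cycle 5-3-8-5 are not bridges since each lies on that cycle.
Every edge lies on some cycle, so there are no bridges.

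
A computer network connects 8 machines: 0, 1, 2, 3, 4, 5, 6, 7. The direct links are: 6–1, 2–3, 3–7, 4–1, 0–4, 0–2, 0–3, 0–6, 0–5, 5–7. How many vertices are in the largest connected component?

Starting from 0 we can reach 0, 1, 2, 3, 4, 5, 6, 7. That is one component of size 8.
The largest has 8 vertices.

8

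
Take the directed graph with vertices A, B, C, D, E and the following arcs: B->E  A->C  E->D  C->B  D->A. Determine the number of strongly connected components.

{A, B, C, D, E} are all mutually reachable — one SCC of size 5.
That gives 1 strongly connected component.

1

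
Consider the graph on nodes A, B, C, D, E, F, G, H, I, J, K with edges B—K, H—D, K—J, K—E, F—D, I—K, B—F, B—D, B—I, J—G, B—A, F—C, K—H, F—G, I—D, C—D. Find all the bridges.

The edges on the cycle B-I-K-J-G-F-B are not bridges since each lies on that cycle.
But removing E—K disconnects E from K; removing A—B disconnects A from B — these are bridges.

A-B, E-K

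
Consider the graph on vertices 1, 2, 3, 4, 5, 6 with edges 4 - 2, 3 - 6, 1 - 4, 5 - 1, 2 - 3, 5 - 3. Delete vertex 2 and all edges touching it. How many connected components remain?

1

With 2 gone, the remaining components are: {1, 3, 4, 5, 6}.
That is 1 component.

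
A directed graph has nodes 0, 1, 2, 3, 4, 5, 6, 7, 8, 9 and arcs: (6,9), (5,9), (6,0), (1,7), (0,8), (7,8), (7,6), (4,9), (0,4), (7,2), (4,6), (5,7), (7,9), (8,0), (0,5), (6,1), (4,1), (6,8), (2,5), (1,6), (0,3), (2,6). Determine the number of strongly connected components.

3

{0, 1, 2, 4, 5, 6, 7, 8} are all mutually reachable — one SCC of size 8.
{3} is an SCC by itself.
{9} is an SCC by itself.
That gives 3 strongly connected components.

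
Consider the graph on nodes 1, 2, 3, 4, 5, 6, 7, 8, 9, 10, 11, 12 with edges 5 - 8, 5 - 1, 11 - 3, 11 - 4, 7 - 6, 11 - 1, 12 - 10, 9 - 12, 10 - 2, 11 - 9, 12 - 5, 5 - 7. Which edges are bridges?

10-12, 10-2, 11-3, 11-4, 5-7, 5-8, 6-7

The edges on the cycle 11-9-12-5-1-11 are not bridges since each lies on that cycle.
But removing 7 - 5 disconnects 7 from 5; removing 7 - 6 disconnects 7 from 6; removing 12 - 10 disconnects 12 from 10; removing 11 - 3 disconnects 11 from 3 — these are bridges.
In total 7 edges are bridges.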